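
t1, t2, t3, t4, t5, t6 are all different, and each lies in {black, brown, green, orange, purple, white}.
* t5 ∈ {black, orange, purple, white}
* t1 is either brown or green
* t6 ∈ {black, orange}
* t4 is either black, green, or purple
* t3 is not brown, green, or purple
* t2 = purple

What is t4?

t2 has just one choice, so t2 = purple. Strike purple from t4, t5.
Among the 5 still-open variables, brown fits only t1 (and all 5 values in {black, brown, green, orange, white} must be used), so t1 = brown.
Among the 4 still-open variables, green fits only t4 (and all 4 values in {black, green, orange, white} must be used), so t4 = green.

green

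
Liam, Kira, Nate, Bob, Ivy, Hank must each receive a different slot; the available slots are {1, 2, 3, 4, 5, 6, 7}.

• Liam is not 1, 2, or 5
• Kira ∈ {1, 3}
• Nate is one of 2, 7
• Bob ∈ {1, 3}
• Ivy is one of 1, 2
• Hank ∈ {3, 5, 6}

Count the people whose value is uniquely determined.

Kira and Bob between them cover only {1, 3} — a naked pair. Remove those values from Liam, Ivy, Hank.
Ivy's domain is down to {2}, so Ivy = 2. So Nate can't be 2.
Nate has just one choice, so Nate = 7. Remove 7 from Liam.
Determined: Nate=7, Ivy=2. The other people each still have more than one consistent value. That makes 2.

2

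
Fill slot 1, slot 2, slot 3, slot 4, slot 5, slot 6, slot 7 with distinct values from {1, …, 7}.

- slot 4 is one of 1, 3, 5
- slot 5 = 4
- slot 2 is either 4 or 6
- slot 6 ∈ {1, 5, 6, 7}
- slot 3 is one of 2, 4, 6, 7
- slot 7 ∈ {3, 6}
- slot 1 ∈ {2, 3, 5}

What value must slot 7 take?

3

slot 5 must be 4 (only option left). Remove 4 from slot 2, slot 3.
slot 2 has just one choice, so slot 2 = 6. So slot 3, slot 6, slot 7 can't be 6.
So slot 7 = 3.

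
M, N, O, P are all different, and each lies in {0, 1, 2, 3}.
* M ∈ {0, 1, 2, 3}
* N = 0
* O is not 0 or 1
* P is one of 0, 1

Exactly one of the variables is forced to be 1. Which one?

N has just one choice, so N = 0. So M, P can't be 0.
So 1 goes to P.

P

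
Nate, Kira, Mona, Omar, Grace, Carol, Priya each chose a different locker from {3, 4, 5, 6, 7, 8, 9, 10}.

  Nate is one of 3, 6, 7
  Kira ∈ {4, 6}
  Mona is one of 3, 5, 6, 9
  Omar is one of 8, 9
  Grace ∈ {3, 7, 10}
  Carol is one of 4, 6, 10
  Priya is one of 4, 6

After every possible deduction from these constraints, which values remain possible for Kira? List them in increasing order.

4, 6

Kira and Priya between them cover only {4, 6} — a naked pair. Remove those values from Nate, Mona, Carol.
Carol's domain is down to {10}, so Carol = 10. Eliminate 10 elsewhere: Grace.
The 2 variables Nate and Grace are confined to {3, 7}, which locks those values in; drop them from Mona.
No further eliminations apply; Kira can still be any of 4, 6.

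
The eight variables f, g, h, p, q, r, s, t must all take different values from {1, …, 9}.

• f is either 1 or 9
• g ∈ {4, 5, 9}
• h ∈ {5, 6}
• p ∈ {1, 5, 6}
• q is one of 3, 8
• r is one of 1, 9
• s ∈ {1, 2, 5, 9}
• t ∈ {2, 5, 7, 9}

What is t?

7

f and r share exactly the 2 values {1, 9}; by pigeonhole those values go to them, so strike 1, 9 from g, p, s, t.
h and p between them cover only {5, 6} — a naked pair. Remove those values from g, s, t.
g must be 4 (only option left).
s's domain is down to {2}, so s = 2. Strike 2 from t.
So t = 7.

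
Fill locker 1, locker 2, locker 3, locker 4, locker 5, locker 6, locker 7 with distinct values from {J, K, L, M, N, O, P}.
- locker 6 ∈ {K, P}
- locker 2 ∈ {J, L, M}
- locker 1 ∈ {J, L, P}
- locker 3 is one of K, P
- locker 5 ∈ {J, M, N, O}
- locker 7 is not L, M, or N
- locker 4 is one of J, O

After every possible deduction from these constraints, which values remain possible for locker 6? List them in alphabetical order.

Among the 7 variables, N fits only locker 5 (and all 7 values in {J, K, L, M, N, O, P} must be used), so locker 5 = N.
The 6 still-open variables draw from only 6 values {J, K, L, M, O, P}, so each is used; only locker 2 can be M, hence locker 2 = M.
Among the 5 still-open variables, L fits only locker 1 (and all 5 values in {J, K, L, O, P} must be used), so locker 1 = L.
locker 3 and locker 6 between them cover only {K, P} — a naked pair. Remove those values from locker 7.
No further eliminations apply; locker 6 can still be any of K, P.

K, P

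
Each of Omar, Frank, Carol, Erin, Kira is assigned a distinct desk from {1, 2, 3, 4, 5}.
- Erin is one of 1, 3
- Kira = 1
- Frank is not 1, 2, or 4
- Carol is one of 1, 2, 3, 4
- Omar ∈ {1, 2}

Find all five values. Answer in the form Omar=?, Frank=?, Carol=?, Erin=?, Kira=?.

Omar=2, Frank=5, Carol=4, Erin=3, Kira=1

Kira must be 1 (only option left). Strike 1 from Omar, Carol, Erin.
Omar has just one choice, so Omar = 2. Strike 2 from Carol.
That leaves Erin = 3. Eliminate 3 elsewhere: Frank, Carol.
Frank's domain is down to {5}, so Frank = 5.
Carol must be 4 (only option left).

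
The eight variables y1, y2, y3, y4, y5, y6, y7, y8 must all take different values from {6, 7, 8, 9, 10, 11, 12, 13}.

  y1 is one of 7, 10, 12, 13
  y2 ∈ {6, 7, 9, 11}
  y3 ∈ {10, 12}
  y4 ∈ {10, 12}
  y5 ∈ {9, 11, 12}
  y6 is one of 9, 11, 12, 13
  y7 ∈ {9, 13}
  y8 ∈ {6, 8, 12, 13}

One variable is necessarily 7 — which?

y1

Among the 8 variables, 8 fits only y8 (and all 8 values in {6, 7, 8, 9, 10, 11, 12, 13} must be used), so y8 = 8.
The 7 still-open variables draw from only 7 values {6, 7, 9, 10, 11, 12, 13}, so each is used; only y2 can be 6, hence y2 = 6.
The 6 still-open variables draw from only 6 values {7, 9, 10, 11, 12, 13}, so each is used; only y1 can be 7, hence y1 = 7.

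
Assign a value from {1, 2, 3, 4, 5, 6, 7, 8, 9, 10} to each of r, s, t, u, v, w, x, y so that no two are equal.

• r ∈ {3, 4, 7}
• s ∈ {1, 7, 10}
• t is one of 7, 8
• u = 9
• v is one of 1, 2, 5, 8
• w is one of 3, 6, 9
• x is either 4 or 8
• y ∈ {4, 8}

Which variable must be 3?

r

u must be 9 (only option left). Strike 9 from w.
The 2 variables x and y are confined to {4, 8}, which locks those values in; drop them from r, t, v.
t must be 7 (only option left). Strike 7 from r, s.
So 3 goes to r.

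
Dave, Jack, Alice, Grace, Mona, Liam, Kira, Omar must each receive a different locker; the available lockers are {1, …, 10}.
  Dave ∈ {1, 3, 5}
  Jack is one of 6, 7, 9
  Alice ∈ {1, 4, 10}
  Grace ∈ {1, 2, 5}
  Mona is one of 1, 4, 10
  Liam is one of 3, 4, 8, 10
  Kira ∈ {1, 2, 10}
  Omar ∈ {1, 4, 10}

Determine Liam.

8

Alice, Mona, Omar between them cover only {1, 4, 10} — a naked triple. Remove those values from Dave, Grace, Liam, Kira.
Kira has just one choice, so Kira = 2. Remove 2 from Grace.
That leaves Grace = 5. So Dave can't be 5.
That leaves Dave = 3. So Liam can't be 3.
So Liam = 8.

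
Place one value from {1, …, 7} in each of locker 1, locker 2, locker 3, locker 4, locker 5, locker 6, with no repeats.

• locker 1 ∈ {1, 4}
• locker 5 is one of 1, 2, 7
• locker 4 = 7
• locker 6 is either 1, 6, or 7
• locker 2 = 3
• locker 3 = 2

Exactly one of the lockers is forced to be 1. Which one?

locker 5

locker 2 has just one choice, so locker 2 = 3.
locker 3 must be 2 (only option left). Remove 2 from locker 5.
locker 4's domain is down to {7}, so locker 4 = 7. So locker 5, locker 6 can't be 7.
So 1 goes to locker 5.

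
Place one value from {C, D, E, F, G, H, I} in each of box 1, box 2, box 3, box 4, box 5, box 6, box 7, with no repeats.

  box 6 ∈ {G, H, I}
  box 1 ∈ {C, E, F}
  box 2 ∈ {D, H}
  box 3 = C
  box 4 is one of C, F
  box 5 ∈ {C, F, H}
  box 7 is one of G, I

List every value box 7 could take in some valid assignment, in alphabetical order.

box 3 has just one choice, so box 3 = C. Remove C from box 1, box 4, box 5.
box 4 must be F (only option left). Strike F from box 1, box 5.
box 5 must be H (only option left). Eliminate H elsewhere: box 2, box 6.
box 1's domain is down to {E}, so box 1 = E.
box 2's domain is down to {D}, so box 2 = D.
No further eliminations apply; box 7 can still be any of G, I.

G, I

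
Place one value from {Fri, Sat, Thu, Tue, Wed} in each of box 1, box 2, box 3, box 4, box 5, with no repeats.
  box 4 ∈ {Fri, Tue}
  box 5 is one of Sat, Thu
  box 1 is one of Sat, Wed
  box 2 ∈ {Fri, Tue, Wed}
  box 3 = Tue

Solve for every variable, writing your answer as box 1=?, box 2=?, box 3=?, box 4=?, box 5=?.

box 3 has just one choice, so box 3 = Tue. So box 2, box 4 can't be Tue.
box 4 has just one choice, so box 4 = Fri. Remove Fri from box 2.
box 2 must be Wed (only option left). Strike Wed from box 1.
box 1's domain is down to {Sat}, so box 1 = Sat. So box 5 can't be Sat.
That leaves box 5 = Thu.

box 1=Sat, box 2=Wed, box 3=Tue, box 4=Fri, box 5=Thu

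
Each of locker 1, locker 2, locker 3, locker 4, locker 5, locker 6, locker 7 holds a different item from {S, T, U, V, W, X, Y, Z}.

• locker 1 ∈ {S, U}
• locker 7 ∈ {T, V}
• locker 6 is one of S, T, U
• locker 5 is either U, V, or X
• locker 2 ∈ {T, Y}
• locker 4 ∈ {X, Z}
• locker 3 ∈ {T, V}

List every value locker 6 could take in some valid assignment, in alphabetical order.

The 7 variables together cover exactly {S, T, U, V, X, Y, Z} — 7 values for 7 variables — and Y appears only in locker 2's list, so locker 2 = Y.
The 6 still-open variables together cover exactly {S, T, U, V, X, Z} — 6 values for 6 variables — and Z appears only in locker 4's list, so locker 4 = Z.
Among the 5 still-open variables, X fits only locker 5 (and all 5 values in {S, T, U, V, X} must be used), so locker 5 = X.
The 2 variables locker 3 and locker 7 are confined to {T, V}, which locks those values in; drop them from locker 6.
No further eliminations apply; locker 6 can still be any of S, U.

S, U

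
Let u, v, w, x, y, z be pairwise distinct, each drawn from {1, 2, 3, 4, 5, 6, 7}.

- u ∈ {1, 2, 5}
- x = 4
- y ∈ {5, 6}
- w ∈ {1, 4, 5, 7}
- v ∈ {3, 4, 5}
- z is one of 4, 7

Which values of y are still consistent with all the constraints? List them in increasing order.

5, 6

x must be 4 (only option left). Remove 4 from v, w, z.
That leaves z = 7. So w can't be 7.
No further eliminations apply; y can still be any of 5, 6.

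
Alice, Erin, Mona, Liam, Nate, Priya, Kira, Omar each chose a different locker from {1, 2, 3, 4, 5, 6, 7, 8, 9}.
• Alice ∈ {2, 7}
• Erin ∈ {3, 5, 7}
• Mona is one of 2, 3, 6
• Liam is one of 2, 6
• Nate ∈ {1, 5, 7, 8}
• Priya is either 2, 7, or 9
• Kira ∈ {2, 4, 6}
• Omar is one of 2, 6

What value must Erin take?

5

The 2 variables Liam and Omar are confined to {2, 6}, which locks those values in; drop them from Alice, Mona, Priya, Kira.
Alice has just one choice, so Alice = 7. Strike 7 from Erin, Nate, Priya.
Mona's domain is down to {3}, so Mona = 3. Remove 3 from Erin.
So Erin = 5.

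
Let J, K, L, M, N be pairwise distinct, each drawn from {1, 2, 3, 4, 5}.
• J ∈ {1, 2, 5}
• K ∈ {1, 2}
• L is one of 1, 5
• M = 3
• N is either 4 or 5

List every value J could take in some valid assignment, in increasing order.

M's domain is down to {3}, so M = 3.
Among the 4 still-open variables, 4 fits only N (and all 4 values in {1, 2, 4, 5} must be used), so N = 4.
No further eliminations apply; J can still be any of 1, 2, 5.

1, 2, 5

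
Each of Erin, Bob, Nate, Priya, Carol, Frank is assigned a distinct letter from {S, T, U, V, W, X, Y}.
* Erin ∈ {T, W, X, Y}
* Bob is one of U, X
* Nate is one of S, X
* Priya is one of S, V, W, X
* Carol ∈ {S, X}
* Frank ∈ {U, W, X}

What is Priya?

V

Nate and Carol between them cover only {S, X} — a naked pair. Remove those values from Erin, Bob, Priya, Frank.
Bob has just one choice, so Bob = U. Remove U from Frank.
Frank must be W (only option left). Eliminate W elsewhere: Erin, Priya.
So Priya = V.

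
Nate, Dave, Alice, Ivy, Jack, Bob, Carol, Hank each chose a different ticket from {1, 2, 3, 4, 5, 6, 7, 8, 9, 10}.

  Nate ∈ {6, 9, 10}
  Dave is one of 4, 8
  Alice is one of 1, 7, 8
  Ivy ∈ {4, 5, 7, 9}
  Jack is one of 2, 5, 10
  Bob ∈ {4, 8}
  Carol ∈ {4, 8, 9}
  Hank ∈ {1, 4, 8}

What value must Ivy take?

Dave and Bob between them cover only {4, 8} — a naked pair. Remove those values from Alice, Ivy, Carol, Hank.
Carol's domain is down to {9}, so Carol = 9. So Nate, Ivy can't be 9.
Hank has just one choice, so Hank = 1. Remove 1 from Alice.
Alice's domain is down to {7}, so Alice = 7. Strike 7 from Ivy.
So Ivy = 5.

5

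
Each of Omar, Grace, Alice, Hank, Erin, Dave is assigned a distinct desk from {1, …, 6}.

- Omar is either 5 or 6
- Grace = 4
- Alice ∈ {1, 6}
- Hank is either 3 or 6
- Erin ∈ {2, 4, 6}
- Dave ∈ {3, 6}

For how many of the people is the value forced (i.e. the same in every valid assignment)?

Grace's domain is down to {4}, so Grace = 4. So Erin can't be 4.
The 5 still-open variables together cover exactly {1, 2, 3, 5, 6} — 5 values for 5 variables — and 1 appears only in Alice's list, so Alice = 1.
The 4 still-open variables together cover exactly {2, 3, 5, 6} — 4 values for 4 variables — and 2 appears only in Erin's list, so Erin = 2.
Among the 3 still-open variables, 5 fits only Omar (and all 3 values in {3, 5, 6} must be used), so Omar = 5.
Determined: Omar=5, Grace=4, Alice=1, Erin=2. The other people each still have more than one consistent value. That makes 4.

4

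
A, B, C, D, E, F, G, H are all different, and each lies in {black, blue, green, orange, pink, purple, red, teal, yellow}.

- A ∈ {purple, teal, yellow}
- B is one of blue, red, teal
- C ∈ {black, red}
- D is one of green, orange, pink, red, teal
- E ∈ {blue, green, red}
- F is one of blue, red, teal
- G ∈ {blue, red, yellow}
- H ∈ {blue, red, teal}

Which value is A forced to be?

purple

B, F, H between them cover only {blue, red, teal} — a naked triple. Remove those values from A, C, D, E, G.
That leaves C = black.
E's domain is down to {green}, so E = green. Eliminate green elsewhere: D.
G has just one choice, so G = yellow. So A can't be yellow.
So A = purple.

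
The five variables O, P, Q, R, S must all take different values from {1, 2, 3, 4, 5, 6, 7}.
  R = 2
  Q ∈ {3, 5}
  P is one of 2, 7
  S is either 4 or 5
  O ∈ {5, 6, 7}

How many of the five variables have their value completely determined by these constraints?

R's domain is down to {2}, so R = 2. Remove 2 from P.
That leaves P = 7. Eliminate 7 elsewhere: O.
Determined: P=7, R=2. The other variables each still have more than one consistent value. That makes 2.

2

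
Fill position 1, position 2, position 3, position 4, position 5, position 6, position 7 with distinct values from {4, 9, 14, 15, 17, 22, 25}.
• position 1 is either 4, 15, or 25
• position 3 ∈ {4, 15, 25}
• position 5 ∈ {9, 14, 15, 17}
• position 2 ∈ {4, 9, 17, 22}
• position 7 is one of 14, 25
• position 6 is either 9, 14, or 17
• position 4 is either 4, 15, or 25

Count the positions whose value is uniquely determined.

2

The 7 variables together cover exactly {4, 9, 14, 15, 17, 22, 25} — 7 values for 7 variables — and 22 appears only in position 2's list, so position 2 = 22.
position 1, position 3, position 4 share exactly the 3 values {4, 15, 25}; by pigeonhole those values go to them, so strike 4, 15, 25 from position 5, position 7.
position 7 must be 14 (only option left). Remove 14 from position 5, position 6.
Determined: position 2=22, position 7=14. The other positions each still have more than one consistent value. That makes 2.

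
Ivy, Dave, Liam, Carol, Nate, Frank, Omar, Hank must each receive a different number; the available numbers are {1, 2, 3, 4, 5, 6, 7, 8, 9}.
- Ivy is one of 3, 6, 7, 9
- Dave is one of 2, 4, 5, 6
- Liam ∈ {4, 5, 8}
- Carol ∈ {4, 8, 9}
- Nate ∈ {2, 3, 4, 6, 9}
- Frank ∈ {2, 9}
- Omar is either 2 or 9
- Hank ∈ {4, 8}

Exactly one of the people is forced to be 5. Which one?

The 8 variables together cover exactly {2, 3, 4, 5, 6, 7, 8, 9} — 8 values for 8 variables — and 7 appears only in Ivy's list, so Ivy = 7.
The 7 still-open variables draw from only 7 values {2, 3, 4, 5, 6, 8, 9}, so each is used; only Nate can be 3, hence Nate = 3.
The 6 still-open variables together cover exactly {2, 4, 5, 6, 8, 9} — 6 values for 6 variables — and 6 appears only in Dave's list, so Dave = 6.
The 5 still-open variables together cover exactly {2, 4, 5, 8, 9} — 5 values for 5 variables — and 5 appears only in Liam's list, so Liam = 5.

Liam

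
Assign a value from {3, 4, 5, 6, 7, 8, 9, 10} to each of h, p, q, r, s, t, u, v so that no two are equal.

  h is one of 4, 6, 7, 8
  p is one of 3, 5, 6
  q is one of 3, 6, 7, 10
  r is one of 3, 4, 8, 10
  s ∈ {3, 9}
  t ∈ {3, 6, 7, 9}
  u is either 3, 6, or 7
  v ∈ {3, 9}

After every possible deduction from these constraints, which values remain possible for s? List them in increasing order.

Among the 8 variables, 5 fits only p (and all 8 values in {3, 4, 5, 6, 7, 8, 9, 10} must be used), so p = 5.
s and v share exactly the 2 values {3, 9}; by pigeonhole those values go to them, so strike 3, 9 from q, r, t, u.
t and u between them cover only {6, 7} — a naked pair. Remove those values from h, q.
q must be 10 (only option left). So r can't be 10.
No further eliminations apply; s can still be any of 3, 9.

3, 9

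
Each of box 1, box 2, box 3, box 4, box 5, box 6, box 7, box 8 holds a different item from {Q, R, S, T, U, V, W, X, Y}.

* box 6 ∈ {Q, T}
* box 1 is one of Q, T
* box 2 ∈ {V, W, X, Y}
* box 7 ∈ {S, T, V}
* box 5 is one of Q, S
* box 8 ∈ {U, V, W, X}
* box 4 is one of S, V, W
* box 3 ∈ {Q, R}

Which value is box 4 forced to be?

box 1 and box 6 share exactly the 2 values {Q, T}; by pigeonhole those values go to them, so strike Q, T from box 3, box 5, box 7.
box 3 has just one choice, so box 3 = R.
That leaves box 5 = S. Eliminate S elsewhere: box 4, box 7.
box 7 must be V (only option left). Strike V from box 2, box 4, box 8.
So box 4 = W.

W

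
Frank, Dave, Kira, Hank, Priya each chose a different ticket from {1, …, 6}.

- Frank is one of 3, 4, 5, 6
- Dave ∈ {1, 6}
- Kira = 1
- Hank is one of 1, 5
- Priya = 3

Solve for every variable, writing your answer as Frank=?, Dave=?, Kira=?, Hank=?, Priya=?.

Frank=4, Dave=6, Kira=1, Hank=5, Priya=3

Kira has just one choice, so Kira = 1. Remove 1 from Dave, Hank.
That leaves Hank = 5. So Frank can't be 5.
Priya has just one choice, so Priya = 3. Remove 3 from Frank.
Dave must be 6 (only option left). Strike 6 from Frank.
Frank has just one choice, so Frank = 4.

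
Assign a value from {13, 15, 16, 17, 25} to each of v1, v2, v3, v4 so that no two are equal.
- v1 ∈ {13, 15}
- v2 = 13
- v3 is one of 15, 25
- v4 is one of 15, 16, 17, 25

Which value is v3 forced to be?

v2 has just one choice, so v2 = 13. Remove 13 from v1.
v1's domain is down to {15}, so v1 = 15. Eliminate 15 elsewhere: v3, v4.
So v3 = 25.

25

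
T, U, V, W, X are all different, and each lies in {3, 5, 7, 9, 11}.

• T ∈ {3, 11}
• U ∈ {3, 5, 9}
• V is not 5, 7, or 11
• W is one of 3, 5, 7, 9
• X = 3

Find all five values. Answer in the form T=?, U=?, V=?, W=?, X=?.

X must be 3 (only option left). So T, U, V, W can't be 3.
T must be 11 (only option left).
V must be 9 (only option left). So U, W can't be 9.
U's domain is down to {5}, so U = 5. So W can't be 5.
W's domain is down to {7}, so W = 7.

T=11, U=5, V=9, W=7, X=3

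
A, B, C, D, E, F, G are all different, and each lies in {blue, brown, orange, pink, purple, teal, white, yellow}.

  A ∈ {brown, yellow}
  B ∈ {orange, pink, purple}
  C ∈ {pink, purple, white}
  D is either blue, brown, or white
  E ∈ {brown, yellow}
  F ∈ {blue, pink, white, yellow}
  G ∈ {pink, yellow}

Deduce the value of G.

pink

The 7 variables draw from only 7 values {blue, brown, orange, pink, purple, white, yellow}, so each is used; only B can be orange, hence B = orange.
The 6 still-open variables draw from only 6 values {blue, brown, pink, purple, white, yellow}, so each is used; only C can be purple, hence C = purple.
The 2 variables A and E are confined to {brown, yellow}, which locks those values in; drop them from D, F, G.
So G = pink.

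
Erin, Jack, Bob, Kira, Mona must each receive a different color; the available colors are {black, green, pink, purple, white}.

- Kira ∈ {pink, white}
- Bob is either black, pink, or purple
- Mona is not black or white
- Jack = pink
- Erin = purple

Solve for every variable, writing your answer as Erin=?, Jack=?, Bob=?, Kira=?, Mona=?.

Erin=purple, Jack=pink, Bob=black, Kira=white, Mona=green

Erin has just one choice, so Erin = purple. So Bob, Mona can't be purple.
Jack must be pink (only option left). Strike pink from Bob, Kira, Mona.
Bob's domain is down to {black}, so Bob = black.
Kira's domain is down to {white}, so Kira = white.
Mona must be green (only option left).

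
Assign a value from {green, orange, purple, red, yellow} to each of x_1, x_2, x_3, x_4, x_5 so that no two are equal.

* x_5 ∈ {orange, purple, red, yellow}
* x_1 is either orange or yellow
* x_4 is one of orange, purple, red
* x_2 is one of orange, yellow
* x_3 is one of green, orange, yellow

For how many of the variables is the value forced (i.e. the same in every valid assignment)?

Among the 5 variables, green fits only x_3 (and all 5 values in {green, orange, purple, red, yellow} must be used), so x_3 = green.
x_1 and x_2 share exactly the 2 values {orange, yellow}; by pigeonhole those values go to them, so strike orange, yellow from x_4, x_5.
Determined: x_3=green. The other variables each still have more than one consistent value. That makes 1.

1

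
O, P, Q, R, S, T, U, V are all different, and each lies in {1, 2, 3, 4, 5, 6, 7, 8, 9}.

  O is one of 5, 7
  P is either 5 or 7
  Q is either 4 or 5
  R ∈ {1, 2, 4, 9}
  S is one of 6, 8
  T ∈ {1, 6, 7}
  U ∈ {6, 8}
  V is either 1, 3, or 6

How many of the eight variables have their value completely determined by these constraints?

3

The 2 variables O and P are confined to {5, 7}, which locks those values in; drop them from Q, T.
That leaves Q = 4. Remove 4 from R.
The 2 variables S and U are confined to {6, 8}, which locks those values in; drop them from T, V.
T must be 1 (only option left). Strike 1 from R, V.
V's domain is down to {3}, so V = 3.
Determined: Q=4, T=1, V=3. The other variables each still have more than one consistent value. That makes 3.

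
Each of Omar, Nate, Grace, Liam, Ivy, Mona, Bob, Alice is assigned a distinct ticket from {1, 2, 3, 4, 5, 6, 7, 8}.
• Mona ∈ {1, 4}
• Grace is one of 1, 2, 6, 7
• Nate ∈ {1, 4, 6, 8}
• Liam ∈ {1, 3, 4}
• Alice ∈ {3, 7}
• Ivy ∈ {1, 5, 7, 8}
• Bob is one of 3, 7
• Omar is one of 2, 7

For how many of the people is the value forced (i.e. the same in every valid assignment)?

The 8 variables together cover exactly {1, 2, 3, 4, 5, 6, 7, 8} — 8 values for 8 variables — and 5 appears only in Ivy's list, so Ivy = 5.
Among the 7 still-open variables, 8 fits only Nate (and all 7 values in {1, 2, 3, 4, 6, 7, 8} must be used), so Nate = 8.
The 6 still-open variables together cover exactly {1, 2, 3, 4, 6, 7} — 6 values for 6 variables — and 6 appears only in Grace's list, so Grace = 6.
Among the 5 still-open variables, 2 fits only Omar (and all 5 values in {1, 2, 3, 4, 7} must be used), so Omar = 2.
Bob and Alice between them cover only {3, 7} — a naked pair. Remove those values from Liam.
Determined: Omar=2, Nate=8, Grace=6, Ivy=5. The other people each still have more than one consistent value. That makes 4.

4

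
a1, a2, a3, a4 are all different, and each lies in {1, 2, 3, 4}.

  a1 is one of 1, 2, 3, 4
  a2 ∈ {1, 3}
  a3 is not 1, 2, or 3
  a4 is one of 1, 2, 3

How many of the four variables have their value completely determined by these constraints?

1

a3 has just one choice, so a3 = 4. Remove 4 from a1.
Determined: a3=4. The other variables each still have more than one consistent value. That makes 1.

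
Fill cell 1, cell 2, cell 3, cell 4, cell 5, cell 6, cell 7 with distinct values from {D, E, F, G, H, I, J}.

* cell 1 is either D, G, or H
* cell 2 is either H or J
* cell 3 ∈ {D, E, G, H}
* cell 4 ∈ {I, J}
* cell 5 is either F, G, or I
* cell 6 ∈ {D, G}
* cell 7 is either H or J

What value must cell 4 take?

The 7 variables together cover exactly {D, E, F, G, H, I, J} — 7 values for 7 variables — and E appears only in cell 3's list, so cell 3 = E.
The 6 still-open variables together cover exactly {D, F, G, H, I, J} — 6 values for 6 variables — and F appears only in cell 5's list, so cell 5 = F.
The 5 still-open variables draw from only 5 values {D, G, H, I, J}, so each is used; only cell 4 can be I, hence cell 4 = I.

I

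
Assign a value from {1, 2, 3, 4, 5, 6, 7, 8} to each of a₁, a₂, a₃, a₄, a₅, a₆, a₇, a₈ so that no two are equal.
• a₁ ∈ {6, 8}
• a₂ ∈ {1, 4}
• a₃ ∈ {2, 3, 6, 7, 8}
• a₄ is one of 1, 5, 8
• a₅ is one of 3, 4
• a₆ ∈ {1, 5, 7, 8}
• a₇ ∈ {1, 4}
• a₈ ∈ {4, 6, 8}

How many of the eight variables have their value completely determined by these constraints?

4

The 8 variables draw from only 8 values {1, 2, 3, 4, 5, 6, 7, 8}, so each is used; only a₃ can be 2, hence a₃ = 2.
The 7 still-open variables together cover exactly {1, 3, 4, 5, 6, 7, 8} — 7 values for 7 variables — and 3 appears only in a₅'s list, so a₅ = 3.
Among the 6 still-open variables, 7 fits only a₆ (and all 6 values in {1, 4, 5, 6, 7, 8} must be used), so a₆ = 7.
Among the 5 still-open variables, 5 fits only a₄ (and all 5 values in {1, 4, 5, 6, 8} must be used), so a₄ = 5.
a₂ and a₇ between them cover only {1, 4} — a naked pair. Remove those values from a₈.
Determined: a₃=2, a₄=5, a₅=3, a₆=7. The other variables each still have more than one consistent value. That makes 4.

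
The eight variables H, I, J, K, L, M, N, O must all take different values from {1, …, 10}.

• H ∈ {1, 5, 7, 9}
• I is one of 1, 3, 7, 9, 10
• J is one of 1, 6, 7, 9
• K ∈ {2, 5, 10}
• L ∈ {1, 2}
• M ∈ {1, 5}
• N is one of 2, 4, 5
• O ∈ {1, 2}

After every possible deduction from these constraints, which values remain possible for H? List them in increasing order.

7, 9

The 2 variables L and O are confined to {1, 2}, which locks those values in; drop them from H, I, J, K, M, N.
That leaves M = 5. Strike 5 from H, K, N.
N's domain is down to {4}, so N = 4.
K must be 10 (only option left). Eliminate 10 elsewhere: I.
No further eliminations apply; H can still be any of 7, 9.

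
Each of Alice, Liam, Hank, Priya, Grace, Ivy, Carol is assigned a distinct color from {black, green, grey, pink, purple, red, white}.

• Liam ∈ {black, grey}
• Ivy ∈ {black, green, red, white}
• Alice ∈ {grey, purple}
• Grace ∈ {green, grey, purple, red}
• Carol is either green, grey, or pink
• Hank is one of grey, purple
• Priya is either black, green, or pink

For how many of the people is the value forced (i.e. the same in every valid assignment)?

The 7 variables draw from only 7 values {black, green, grey, pink, purple, red, white}, so each is used; only Ivy can be white, hence Ivy = white.
The 6 still-open variables draw from only 6 values {black, green, grey, pink, purple, red}, so each is used; only Grace can be red, hence Grace = red.
Alice and Hank share exactly the 2 values {grey, purple}; by pigeonhole those values go to them, so strike grey, purple from Liam, Carol.
Liam must be black (only option left). Remove black from Priya.
Determined: Liam=black, Grace=red, Ivy=white. The other people each still have more than one consistent value. That makes 3.

3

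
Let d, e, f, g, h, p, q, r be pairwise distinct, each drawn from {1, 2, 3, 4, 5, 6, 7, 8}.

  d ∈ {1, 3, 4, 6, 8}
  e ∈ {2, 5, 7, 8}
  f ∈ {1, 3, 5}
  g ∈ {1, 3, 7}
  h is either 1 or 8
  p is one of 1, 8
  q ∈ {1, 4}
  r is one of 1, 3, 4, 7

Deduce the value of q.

4

The 8 variables together cover exactly {1, 2, 3, 4, 5, 6, 7, 8} — 8 values for 8 variables — and 2 appears only in e's list, so e = 2.
The 7 still-open variables draw from only 7 values {1, 3, 4, 5, 6, 7, 8}, so each is used; only f can be 5, hence f = 5.
Among the 6 still-open variables, 6 fits only d (and all 6 values in {1, 3, 4, 6, 7, 8} must be used), so d = 6.
h and p share exactly the 2 values {1, 8}; by pigeonhole those values go to them, so strike 1, 8 from g, q, r.
So q = 4.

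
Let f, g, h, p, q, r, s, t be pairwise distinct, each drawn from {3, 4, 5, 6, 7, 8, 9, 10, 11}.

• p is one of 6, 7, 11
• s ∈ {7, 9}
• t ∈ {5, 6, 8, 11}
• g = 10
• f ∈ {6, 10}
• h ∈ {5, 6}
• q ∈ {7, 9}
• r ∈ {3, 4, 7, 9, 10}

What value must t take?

8

g must be 10 (only option left). Strike 10 from f, r.
f must be 6 (only option left). Remove 6 from h, p, t.
That leaves h = 5. Strike 5 from t.
q and s between them cover only {7, 9} — a naked pair. Remove those values from p, r.
That leaves p = 11. Remove 11 from t.
So t = 8.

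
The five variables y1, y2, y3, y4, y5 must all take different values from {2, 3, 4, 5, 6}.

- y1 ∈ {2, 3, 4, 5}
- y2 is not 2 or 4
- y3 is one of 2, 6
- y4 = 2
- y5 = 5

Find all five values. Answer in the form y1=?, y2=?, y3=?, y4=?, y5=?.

y4 has just one choice, so y4 = 2. Strike 2 from y1, y3.
y5 has just one choice, so y5 = 5. Eliminate 5 elsewhere: y1, y2.
y3's domain is down to {6}, so y3 = 6. Remove 6 from y2.
y2 has just one choice, so y2 = 3. So y1 can't be 3.
y1's domain is down to {4}, so y1 = 4.

y1=4, y2=3, y3=6, y4=2, y5=5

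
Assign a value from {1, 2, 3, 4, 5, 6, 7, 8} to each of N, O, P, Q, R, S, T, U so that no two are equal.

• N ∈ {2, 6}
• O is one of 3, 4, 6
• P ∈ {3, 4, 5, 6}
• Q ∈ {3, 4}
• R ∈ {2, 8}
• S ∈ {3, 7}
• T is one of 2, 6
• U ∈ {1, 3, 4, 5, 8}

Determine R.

8

The 8 variables together cover exactly {1, 2, 3, 4, 5, 6, 7, 8} — 8 values for 8 variables — and 1 appears only in U's list, so U = 1.
Among the 7 still-open variables, 5 fits only P (and all 7 values in {2, 3, 4, 5, 6, 7, 8} must be used), so P = 5.
Among the 6 still-open variables, 7 fits only S (and all 6 values in {2, 3, 4, 6, 7, 8} must be used), so S = 7.
The 5 still-open variables draw from only 5 values {2, 3, 4, 6, 8}, so each is used; only R can be 8, hence R = 8.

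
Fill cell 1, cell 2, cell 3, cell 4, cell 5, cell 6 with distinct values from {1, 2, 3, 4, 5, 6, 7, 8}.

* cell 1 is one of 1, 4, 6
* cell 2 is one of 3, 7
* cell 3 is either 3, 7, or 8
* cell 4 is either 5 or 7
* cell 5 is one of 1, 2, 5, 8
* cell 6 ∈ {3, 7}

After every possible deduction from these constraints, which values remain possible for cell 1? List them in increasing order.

1, 4, 6

cell 2 and cell 6 between them cover only {3, 7} — a naked pair. Remove those values from cell 3, cell 4.
cell 3 must be 8 (only option left). Strike 8 from cell 5.
That leaves cell 4 = 5. Remove 5 from cell 5.
No further eliminations apply; cell 1 can still be any of 1, 4, 6.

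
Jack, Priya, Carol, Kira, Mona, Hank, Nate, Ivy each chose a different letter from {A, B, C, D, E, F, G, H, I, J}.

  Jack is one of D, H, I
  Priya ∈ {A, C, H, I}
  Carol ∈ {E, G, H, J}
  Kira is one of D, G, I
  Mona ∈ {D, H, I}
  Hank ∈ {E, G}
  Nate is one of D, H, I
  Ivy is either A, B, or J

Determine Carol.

Jack, Mona, Nate share exactly the 3 values {D, H, I}; by pigeonhole those values go to them, so strike D, H, I from Priya, Carol, Kira.
Kira's domain is down to {G}, so Kira = G. Remove G from Carol, Hank.
Hank has just one choice, so Hank = E. Remove E from Carol.
So Carol = J.

J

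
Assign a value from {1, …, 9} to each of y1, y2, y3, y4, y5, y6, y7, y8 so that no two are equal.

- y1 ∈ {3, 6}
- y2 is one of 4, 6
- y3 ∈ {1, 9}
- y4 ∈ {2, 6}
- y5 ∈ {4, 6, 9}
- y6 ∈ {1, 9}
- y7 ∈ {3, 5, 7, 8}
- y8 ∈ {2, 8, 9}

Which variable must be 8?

y3 and y6 share exactly the 2 values {1, 9}; by pigeonhole those values go to them, so strike 1, 9 from y5, y8.
y2 and y5 share exactly the 2 values {4, 6}; by pigeonhole those values go to them, so strike 4, 6 from y1, y4.
That leaves y1 = 3. Strike 3 from y7.
y4 has just one choice, so y4 = 2. So y8 can't be 2.

y8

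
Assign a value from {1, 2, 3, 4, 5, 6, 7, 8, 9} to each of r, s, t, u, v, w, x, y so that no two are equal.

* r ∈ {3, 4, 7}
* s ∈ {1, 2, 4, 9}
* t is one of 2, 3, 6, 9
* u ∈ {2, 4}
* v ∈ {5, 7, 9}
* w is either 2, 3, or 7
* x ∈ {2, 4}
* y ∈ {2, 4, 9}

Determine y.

The 8 variables draw from only 8 values {1, 2, 3, 4, 5, 6, 7, 9}, so each is used; only s can be 1, hence s = 1.
The 7 still-open variables together cover exactly {2, 3, 4, 5, 6, 7, 9} — 7 values for 7 variables — and 5 appears only in v's list, so v = 5.
The 6 still-open variables draw from only 6 values {2, 3, 4, 6, 7, 9}, so each is used; only t can be 6, hence t = 6.
The 5 still-open variables draw from only 5 values {2, 3, 4, 7, 9}, so each is used; only y can be 9, hence y = 9.

9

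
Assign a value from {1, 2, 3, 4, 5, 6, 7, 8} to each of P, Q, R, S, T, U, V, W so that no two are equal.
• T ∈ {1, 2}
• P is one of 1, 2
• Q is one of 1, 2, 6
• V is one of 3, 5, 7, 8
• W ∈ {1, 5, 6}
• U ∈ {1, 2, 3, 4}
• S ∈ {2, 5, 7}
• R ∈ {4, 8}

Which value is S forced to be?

P and T between them cover only {1, 2} — a naked pair. Remove those values from Q, S, U, W.
Q's domain is down to {6}, so Q = 6. Strike 6 from W.
W has just one choice, so W = 5. Eliminate 5 elsewhere: S, V.
So S = 7.

7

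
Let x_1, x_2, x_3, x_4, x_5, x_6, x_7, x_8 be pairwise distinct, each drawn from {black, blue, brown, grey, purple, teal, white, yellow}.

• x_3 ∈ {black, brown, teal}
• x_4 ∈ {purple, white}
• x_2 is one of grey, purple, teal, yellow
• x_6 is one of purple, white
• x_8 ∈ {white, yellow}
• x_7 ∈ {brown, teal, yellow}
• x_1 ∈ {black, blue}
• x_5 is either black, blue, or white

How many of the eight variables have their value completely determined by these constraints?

The 8 variables together cover exactly {black, blue, brown, grey, purple, teal, white, yellow} — 8 values for 8 variables — and grey appears only in x_2's list, so x_2 = grey.
x_4 and x_6 share exactly the 2 values {purple, white}; by pigeonhole those values go to them, so strike purple, white from x_5, x_8.
x_8 has just one choice, so x_8 = yellow. So x_7 can't be yellow.
x_1 and x_5 share exactly the 2 values {black, blue}; by pigeonhole those values go to them, so strike black, blue from x_3.
Determined: x_2=grey, x_8=yellow. The other variables each still have more than one consistent value. That makes 2.

2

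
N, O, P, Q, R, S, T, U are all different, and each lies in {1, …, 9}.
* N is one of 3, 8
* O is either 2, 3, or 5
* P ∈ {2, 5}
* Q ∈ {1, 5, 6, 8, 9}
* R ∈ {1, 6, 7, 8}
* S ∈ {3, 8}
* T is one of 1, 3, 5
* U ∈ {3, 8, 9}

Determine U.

The 8 variables draw from only 8 values {1, 2, 3, 5, 6, 7, 8, 9}, so each is used; only R can be 7, hence R = 7.
Among the 7 still-open variables, 6 fits only Q (and all 7 values in {1, 2, 3, 5, 6, 8, 9} must be used), so Q = 6.
Among the 6 still-open variables, 1 fits only T (and all 6 values in {1, 2, 3, 5, 8, 9} must be used), so T = 1.
Among the 5 still-open variables, 9 fits only U (and all 5 values in {2, 3, 5, 8, 9} must be used), so U = 9.

9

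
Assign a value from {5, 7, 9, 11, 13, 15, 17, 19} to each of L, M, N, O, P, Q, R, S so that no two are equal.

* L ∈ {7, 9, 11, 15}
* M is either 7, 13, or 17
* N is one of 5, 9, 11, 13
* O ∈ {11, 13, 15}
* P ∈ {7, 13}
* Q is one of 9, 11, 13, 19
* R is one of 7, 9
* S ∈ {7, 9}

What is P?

The 8 variables together cover exactly {5, 7, 9, 11, 13, 15, 17, 19} — 8 values for 8 variables — and 5 appears only in N's list, so N = 5.
Among the 7 still-open variables, 17 fits only M (and all 7 values in {7, 9, 11, 13, 15, 17, 19} must be used), so M = 17.
The 6 still-open variables together cover exactly {7, 9, 11, 13, 15, 19} — 6 values for 6 variables — and 19 appears only in Q's list, so Q = 19.
The 2 variables R and S are confined to {7, 9}, which locks those values in; drop them from L, P.
So P = 13.

13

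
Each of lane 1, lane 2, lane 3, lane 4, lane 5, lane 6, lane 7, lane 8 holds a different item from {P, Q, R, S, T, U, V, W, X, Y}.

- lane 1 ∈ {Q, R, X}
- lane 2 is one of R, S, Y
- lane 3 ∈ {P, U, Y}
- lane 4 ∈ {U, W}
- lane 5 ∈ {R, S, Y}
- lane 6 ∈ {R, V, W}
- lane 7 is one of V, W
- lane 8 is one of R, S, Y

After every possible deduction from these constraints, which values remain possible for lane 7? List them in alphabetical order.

V, W

lane 2, lane 5, lane 8 between them cover only {R, S, Y} — a naked triple. Remove those values from lane 1, lane 3, lane 6.
The 2 variables lane 6 and lane 7 are confined to {V, W}, which locks those values in; drop them from lane 4.
That leaves lane 4 = U. So lane 3 can't be U.
That leaves lane 3 = P.
No further eliminations apply; lane 7 can still be any of V, W.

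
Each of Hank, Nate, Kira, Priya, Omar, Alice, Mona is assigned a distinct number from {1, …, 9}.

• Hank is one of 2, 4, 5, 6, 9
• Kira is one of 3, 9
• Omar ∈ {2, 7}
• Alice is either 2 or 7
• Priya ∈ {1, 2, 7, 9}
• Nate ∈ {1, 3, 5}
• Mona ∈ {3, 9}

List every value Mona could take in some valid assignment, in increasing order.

3, 9

Kira and Mona between them cover only {3, 9} — a naked pair. Remove those values from Hank, Nate, Priya.
The 2 variables Omar and Alice are confined to {2, 7}, which locks those values in; drop them from Hank, Priya.
Priya must be 1 (only option left). So Nate can't be 1.
Nate must be 5 (only option left). So Hank can't be 5.
No further eliminations apply; Mona can still be any of 3, 9.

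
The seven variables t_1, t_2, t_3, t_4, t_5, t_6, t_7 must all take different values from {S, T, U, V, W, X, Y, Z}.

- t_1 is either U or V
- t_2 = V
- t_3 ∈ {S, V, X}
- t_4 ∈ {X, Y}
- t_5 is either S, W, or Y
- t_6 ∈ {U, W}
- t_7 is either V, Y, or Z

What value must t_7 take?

t_2 must be V (only option left). So t_1, t_3, t_7 can't be V.
t_1 must be U (only option left). Remove U from t_6.
t_6 has just one choice, so t_6 = W. Eliminate W elsewhere: t_5.
The 4 still-open variables together cover exactly {S, X, Y, Z} — 4 values for 4 variables — and Z appears only in t_7's list, so t_7 = Z.

Z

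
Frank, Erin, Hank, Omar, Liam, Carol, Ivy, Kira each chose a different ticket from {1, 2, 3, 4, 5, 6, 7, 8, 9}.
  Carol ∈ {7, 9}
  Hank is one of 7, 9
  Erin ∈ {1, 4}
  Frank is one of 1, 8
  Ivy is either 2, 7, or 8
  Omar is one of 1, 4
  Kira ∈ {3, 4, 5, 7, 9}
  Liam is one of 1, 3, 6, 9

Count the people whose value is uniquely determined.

The 2 variables Erin and Omar are confined to {1, 4}, which locks those values in; drop them from Frank, Liam, Kira.
Frank has just one choice, so Frank = 8. Remove 8 from Ivy.
Hank and Carol between them cover only {7, 9} — a naked pair. Remove those values from Liam, Ivy, Kira.
That leaves Ivy = 2.
Determined: Frank=8, Ivy=2. The other people each still have more than one consistent value. That makes 2.

2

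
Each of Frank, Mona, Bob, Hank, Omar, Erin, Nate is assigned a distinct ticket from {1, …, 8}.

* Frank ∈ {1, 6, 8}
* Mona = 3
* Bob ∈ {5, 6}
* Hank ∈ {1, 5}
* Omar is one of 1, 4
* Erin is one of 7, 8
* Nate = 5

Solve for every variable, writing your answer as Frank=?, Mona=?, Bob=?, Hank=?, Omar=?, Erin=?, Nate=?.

Frank=8, Mona=3, Bob=6, Hank=1, Omar=4, Erin=7, Nate=5

Mona must be 3 (only option left).
Nate must be 5 (only option left). Eliminate 5 elsewhere: Bob, Hank.
Bob must be 6 (only option left). Strike 6 from Frank.
Hank has just one choice, so Hank = 1. Strike 1 from Frank, Omar.
Omar must be 4 (only option left).
Frank must be 8 (only option left). So Erin can't be 8.
Erin must be 7 (only option left).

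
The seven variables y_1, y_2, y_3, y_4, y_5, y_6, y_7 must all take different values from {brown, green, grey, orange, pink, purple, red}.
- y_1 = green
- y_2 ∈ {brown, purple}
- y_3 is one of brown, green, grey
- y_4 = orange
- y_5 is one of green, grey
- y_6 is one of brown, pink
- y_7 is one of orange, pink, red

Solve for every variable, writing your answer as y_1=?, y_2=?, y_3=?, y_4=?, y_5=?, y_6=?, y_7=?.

y_1=green, y_2=purple, y_3=brown, y_4=orange, y_5=grey, y_6=pink, y_7=red

y_1 has just one choice, so y_1 = green. Strike green from y_3, y_5.
That leaves y_4 = orange. So y_7 can't be orange.
y_5 has just one choice, so y_5 = grey. Strike grey from y_3.
y_3 must be brown (only option left). Remove brown from y_2, y_6.
y_6's domain is down to {pink}, so y_6 = pink. Strike pink from y_7.
That leaves y_7 = red.
That leaves y_2 = purple.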